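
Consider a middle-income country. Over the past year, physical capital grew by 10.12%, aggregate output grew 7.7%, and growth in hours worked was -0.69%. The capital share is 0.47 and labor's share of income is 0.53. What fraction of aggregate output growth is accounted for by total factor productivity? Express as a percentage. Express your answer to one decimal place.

43.0%

Labor's share = 1 − 0.47 = 0.53.
Physical capital: 0.47 × 10.12 = 4.7564 pp.
Hours worked: 0.53 × (-0.69) = -0.3657 pp.
TFP growth = 7.7 − 4.3907 = 3.3093%.
TFP share of growth = 3.3093 / 7.7 × 100 = 42.978%.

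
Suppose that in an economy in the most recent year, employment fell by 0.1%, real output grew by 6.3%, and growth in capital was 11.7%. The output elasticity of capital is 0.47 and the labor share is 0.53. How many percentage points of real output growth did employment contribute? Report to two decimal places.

-0.05 percentage points

Labor's share = 1 − 0.47 = 0.53.
Contribution = share × growth = 0.53 × (-0.1) = -0.053 pp.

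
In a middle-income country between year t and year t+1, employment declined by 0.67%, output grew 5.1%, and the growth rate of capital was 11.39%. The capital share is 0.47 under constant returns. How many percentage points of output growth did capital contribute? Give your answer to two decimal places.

5.35 percentage points

Contribution = share × growth = 0.47 × 11.39 = 5.3533 pp.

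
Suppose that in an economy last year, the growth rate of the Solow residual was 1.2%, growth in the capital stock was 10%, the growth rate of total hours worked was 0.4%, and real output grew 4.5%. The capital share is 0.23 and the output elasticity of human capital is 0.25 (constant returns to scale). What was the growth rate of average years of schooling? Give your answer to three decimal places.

3.168%

Labor's share = 1 − 0.23 − 0.25 = 0.52.
gY = gA + 0.23×10 + 0.52×0.4 + 0.25×g.
0.25×g = 4.5 − 1.2 − 2.508 = 0.792.
g = 0.792 / 0.25 = 3.168%.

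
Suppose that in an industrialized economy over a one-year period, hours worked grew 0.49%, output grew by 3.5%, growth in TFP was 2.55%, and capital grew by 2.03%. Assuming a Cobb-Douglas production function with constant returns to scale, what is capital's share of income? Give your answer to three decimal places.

gY = gA + α·gK + (1−α)·gL, so gY − gA − gL = α(gK − gL).
3.5 − 2.55 − 0.49 = α × (2.03 − 0.49).
0.46 = 1.54 α, so α = 0.2987.

Capital's share of income is 0.299.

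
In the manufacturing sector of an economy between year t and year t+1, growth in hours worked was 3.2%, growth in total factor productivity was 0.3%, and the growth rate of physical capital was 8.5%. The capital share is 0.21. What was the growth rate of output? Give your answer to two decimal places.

Output grew 4.61%.

Labor's share = 1 − 0.21 = 0.79.
Physical capital: 0.21 × 8.5 = 1.785 pp.
Hours worked: 0.79 × 3.2 = 2.528 pp.
Output growth = 0.3 + 4.313 = 4.613%.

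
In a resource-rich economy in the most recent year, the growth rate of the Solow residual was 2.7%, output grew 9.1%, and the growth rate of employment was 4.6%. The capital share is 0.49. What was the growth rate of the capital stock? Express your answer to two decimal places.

8.27%

Labor's share = 1 − 0.49 = 0.51.
gY = gA + 0.51×4.6 + 0.49×g.
0.49×g = 9.1 − 2.7 − 2.346 = 4.054.
g = 4.054 / 0.49 = 8.2735%.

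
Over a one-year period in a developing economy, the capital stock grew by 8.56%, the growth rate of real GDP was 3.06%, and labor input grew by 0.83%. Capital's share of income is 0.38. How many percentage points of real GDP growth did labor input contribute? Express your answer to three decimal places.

0.515

Labor's share = 1 − 0.38 = 0.62.
Contribution = share × growth = 0.62 × 0.83 = 0.5146 pp.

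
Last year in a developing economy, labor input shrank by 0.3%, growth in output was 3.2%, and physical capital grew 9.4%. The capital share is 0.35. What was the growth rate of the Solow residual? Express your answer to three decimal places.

0.105%

Labor's share = 1 − 0.35 = 0.65.
Physical capital: 0.35 × 9.4 = 3.29 pp.
Labor input: 0.65 × (-0.3) = -0.195 pp.
TFP growth = 3.2 − 3.095 = 0.105%.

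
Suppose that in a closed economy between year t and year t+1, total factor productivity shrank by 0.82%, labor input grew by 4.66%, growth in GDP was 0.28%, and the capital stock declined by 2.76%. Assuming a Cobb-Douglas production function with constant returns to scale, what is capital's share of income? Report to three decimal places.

gY = gA + α·gK + (1−α)·gL, so gY − gA − gL = α(gK − gL).
0.28 + 0.82 − 4.66 = α × (-2.76 − 4.66).
-3.56 = -7.42 α, so α = 0.47978.

α = 0.480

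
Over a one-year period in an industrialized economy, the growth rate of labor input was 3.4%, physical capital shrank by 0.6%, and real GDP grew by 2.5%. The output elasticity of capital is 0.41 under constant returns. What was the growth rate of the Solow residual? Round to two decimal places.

Labor's share = 1 − 0.41 = 0.59.
Physical capital: 0.41 × (-0.6) = -0.246 pp.
Labor input: 0.59 × 3.4 = 2.006 pp.
TFP growth = 2.5 − 1.76 = 0.74%.

The Solow residual grew 0.74%.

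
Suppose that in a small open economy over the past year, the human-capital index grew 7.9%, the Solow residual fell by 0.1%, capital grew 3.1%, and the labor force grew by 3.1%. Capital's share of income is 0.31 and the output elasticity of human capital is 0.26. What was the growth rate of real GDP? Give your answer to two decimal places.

Real GDP grew 4.25%.

Labor's share = 1 − 0.31 − 0.26 = 0.43.
Capital: 0.31 × 3.1 = 0.961 pp.
The human-capital index: 0.26 × 7.9 = 2.054 pp.
The labor force: 0.43 × 3.1 = 1.333 pp.
Output growth = -0.1 + 4.348 = 4.248%.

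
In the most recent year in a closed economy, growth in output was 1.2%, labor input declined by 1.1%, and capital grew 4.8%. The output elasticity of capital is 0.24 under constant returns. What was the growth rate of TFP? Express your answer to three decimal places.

0.884%

Labor's share = 1 − 0.24 = 0.76.
Capital: 0.24 × 4.8 = 1.152 pp.
Labor input: 0.76 × (-1.1) = -0.836 pp.
TFP growth = 1.2 − 0.316 = 0.884%.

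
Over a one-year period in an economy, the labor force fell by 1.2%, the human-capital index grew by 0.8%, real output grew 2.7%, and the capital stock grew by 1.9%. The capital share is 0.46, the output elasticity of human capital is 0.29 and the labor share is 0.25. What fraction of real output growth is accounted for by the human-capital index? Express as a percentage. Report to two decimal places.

The human-capital index contributed 0.29 × 0.8 = 0.232 pp.
Share of growth = 0.232 / 2.7 × 100 = 8.5926%.

8.59%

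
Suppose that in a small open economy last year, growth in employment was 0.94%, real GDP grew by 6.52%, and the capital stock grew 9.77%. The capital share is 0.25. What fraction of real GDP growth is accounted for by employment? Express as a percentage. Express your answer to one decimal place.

Employment accounted for 10.8% of growth.

Labor's share = 1 − 0.25 = 0.75.
Employment contributed 0.75 × 0.94 = 0.705 pp.
Share of growth = 0.705 / 6.52 × 100 = 10.813%.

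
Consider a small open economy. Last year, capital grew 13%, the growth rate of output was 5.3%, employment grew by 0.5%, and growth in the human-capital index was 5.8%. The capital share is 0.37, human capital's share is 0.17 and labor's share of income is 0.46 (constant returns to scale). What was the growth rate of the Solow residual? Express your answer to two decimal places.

Labor's share = 1 − 0.37 − 0.17 = 0.46.
Capital: 0.37 × 13 = 4.81 pp.
The human-capital index: 0.17 × 5.8 = 0.986 pp.
Employment: 0.46 × 0.5 = 0.23 pp.
TFP growth = 5.3 − 6.026 = -0.726%.

-0.73%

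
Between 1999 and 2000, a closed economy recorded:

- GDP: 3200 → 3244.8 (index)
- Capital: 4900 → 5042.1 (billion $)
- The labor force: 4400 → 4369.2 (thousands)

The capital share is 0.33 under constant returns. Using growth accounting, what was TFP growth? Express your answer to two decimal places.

TFP growth was 0.91%.

GDP growth = (3244.8 − 3200) / 3200 = 1.4%.
Capital growth = (5042.1 − 4900) / 4900 = 2.9%.
The labor force growth = (4369.2 − 4400) / 4400 = -0.7%.
Labor's share = 1 − 0.33 = 0.67.
Capital: 0.33 × 2.9 = 0.957 pp.
The labor force: 0.67 × (-0.7) = -0.469 pp.
TFP growth = 1.4 − 0.488 = 0.912%.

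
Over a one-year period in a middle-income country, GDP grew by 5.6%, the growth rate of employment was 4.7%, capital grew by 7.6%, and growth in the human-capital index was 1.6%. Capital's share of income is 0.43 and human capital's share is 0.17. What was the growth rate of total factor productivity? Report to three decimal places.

Total factor productivity growth was 0.180%.

Labor's share = 1 − 0.43 − 0.17 = 0.4.
Capital: 0.43 × 7.6 = 3.268 pp.
The human-capital index: 0.17 × 1.6 = 0.272 pp.
Employment: 0.4 × 4.7 = 1.88 pp.
TFP growth = 5.6 − 5.42 = 0.18%.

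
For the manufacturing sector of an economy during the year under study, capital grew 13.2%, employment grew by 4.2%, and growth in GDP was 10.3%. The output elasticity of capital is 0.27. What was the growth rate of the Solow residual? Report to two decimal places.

The Solow residual grew 3.67%.

Labor's share = 1 − 0.27 = 0.73.
Capital: 0.27 × 13.2 = 3.564 pp.
Employment: 0.73 × 4.2 = 3.066 pp.
TFP growth = 10.3 − 6.63 = 3.67%.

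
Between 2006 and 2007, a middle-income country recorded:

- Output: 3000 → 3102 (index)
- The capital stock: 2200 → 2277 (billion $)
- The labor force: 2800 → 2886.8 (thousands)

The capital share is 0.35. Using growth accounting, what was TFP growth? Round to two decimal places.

0.16%

Output growth = (3102 − 3000) / 3000 = 3.4%.
The capital stock growth = (2277 − 2200) / 2200 = 3.5%.
The labor force growth = (2886.8 − 2800) / 2800 = 3.1%.
Labor's share = 1 − 0.35 = 0.65.
The capital stock: 0.35 × 3.5 = 1.225 pp.
The labor force: 0.65 × 3.1 = 2.015 pp.
TFP growth = 3.4 − 3.24 = 0.16%.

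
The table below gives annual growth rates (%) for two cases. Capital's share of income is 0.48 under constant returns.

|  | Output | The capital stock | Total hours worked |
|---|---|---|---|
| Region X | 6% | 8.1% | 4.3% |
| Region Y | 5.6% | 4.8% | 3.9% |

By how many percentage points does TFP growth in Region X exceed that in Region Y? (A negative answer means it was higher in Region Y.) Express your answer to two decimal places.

-1.39 percentage points

Labor's share = 1 − 0.48 = 0.52.
Region X: TFP = 6 − 3.888 − 2.236 = -0.124%.
Region Y: TFP = 5.6 − 2.304 − 2.028 = 1.268%.
Difference = -0.124 − (1.268) = -1.392 pp.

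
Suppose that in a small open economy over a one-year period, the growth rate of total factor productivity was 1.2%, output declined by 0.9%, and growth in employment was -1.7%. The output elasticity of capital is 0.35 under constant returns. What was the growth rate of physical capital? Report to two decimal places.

-2.84%

Labor's share = 1 − 0.35 = 0.65.
gY = gA + 0.65×(-1.7) + 0.35×g.
0.35×g = -0.9 − 1.2 + 1.105 = -0.995.
g = -0.995 / 0.35 = -2.8429%.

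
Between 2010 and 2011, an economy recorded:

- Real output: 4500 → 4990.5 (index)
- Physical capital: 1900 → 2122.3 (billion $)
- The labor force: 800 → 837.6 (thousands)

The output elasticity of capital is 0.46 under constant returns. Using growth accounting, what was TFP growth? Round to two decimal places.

2.98%

Real output growth = (4990.5 − 4500) / 4500 = 10.9%.
Physical capital growth = (2122.3 − 1900) / 1900 = 11.7%.
The labor force growth = (837.6 − 800) / 800 = 4.7%.
Labor's share = 1 − 0.46 = 0.54.
Physical capital: 0.46 × 11.7 = 5.382 pp.
The labor force: 0.54 × 4.7 = 2.538 pp.
TFP growth = 10.9 − 7.92 = 2.98%.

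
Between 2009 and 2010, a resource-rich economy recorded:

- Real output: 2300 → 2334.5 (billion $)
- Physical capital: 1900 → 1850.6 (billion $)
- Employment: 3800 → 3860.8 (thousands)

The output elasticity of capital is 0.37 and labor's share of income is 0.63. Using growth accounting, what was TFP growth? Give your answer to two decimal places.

Real output growth = (2334.5 − 2300) / 2300 = 1.5%.
Physical capital growth = (1850.6 − 1900) / 1900 = -2.6%.
Employment growth = (3860.8 − 3800) / 3800 = 1.6%.
Labor's share = 1 − 0.37 = 0.63.
Physical capital: 0.37 × (-2.6) = -0.962 pp.
Employment: 0.63 × 1.6 = 1.008 pp.
TFP growth = 1.5 − 0.046 = 1.454%.

TFP growth was 1.45%.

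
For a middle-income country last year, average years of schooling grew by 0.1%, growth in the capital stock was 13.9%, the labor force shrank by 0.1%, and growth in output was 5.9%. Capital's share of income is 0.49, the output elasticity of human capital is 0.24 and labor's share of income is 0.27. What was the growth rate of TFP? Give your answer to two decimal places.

-0.91%

Labor's share = 1 − 0.49 − 0.24 = 0.27.
The capital stock: 0.49 × 13.9 = 6.811 pp.
Average years of schooling: 0.24 × 0.1 = 0.024 pp.
The labor force: 0.27 × (-0.1) = -0.027 pp.
TFP growth = 5.9 − 6.808 = -0.908%.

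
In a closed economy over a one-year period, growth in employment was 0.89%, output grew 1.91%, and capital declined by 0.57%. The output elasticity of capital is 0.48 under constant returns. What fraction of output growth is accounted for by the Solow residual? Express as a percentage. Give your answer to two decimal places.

Labor's share = 1 − 0.48 = 0.52.
Capital: 0.48 × (-0.57) = -0.2736 pp.
Employment: 0.52 × 0.89 = 0.4628 pp.
TFP growth = 1.91 − 0.1892 = 1.7208%.
TFP share of growth = 1.7208 / 1.91 × 100 = 90.0942%.

90.09%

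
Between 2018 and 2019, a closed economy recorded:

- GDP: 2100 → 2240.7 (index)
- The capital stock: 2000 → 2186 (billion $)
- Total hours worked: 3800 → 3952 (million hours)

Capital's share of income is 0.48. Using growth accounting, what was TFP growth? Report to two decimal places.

GDP growth = (2240.7 − 2100) / 2100 = 6.7%.
The capital stock growth = (2186 − 2000) / 2000 = 9.3%.
Total hours worked growth = (3952 − 3800) / 3800 = 4%.
Labor's share = 1 − 0.48 = 0.52.
The capital stock: 0.48 × 9.3 = 4.464 pp.
Total hours worked: 0.52 × 4 = 2.08 pp.
TFP growth = 6.7 − 6.544 = 0.156%.

0.16%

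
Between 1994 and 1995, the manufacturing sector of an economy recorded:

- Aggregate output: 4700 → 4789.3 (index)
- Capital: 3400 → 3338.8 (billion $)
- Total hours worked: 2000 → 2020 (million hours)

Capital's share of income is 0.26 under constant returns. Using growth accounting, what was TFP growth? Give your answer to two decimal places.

TFP growth was 1.63%.

Aggregate output growth = (4789.3 − 4700) / 4700 = 1.9%.
Capital growth = (3338.8 − 3400) / 3400 = -1.8%.
Total hours worked growth = (2020 − 2000) / 2000 = 1%.
Labor's share = 1 − 0.26 = 0.74.
Capital: 0.26 × (-1.8) = -0.468 pp.
Total hours worked: 0.74 × 1 = 0.74 pp.
TFP growth = 1.9 − 0.272 = 1.628%.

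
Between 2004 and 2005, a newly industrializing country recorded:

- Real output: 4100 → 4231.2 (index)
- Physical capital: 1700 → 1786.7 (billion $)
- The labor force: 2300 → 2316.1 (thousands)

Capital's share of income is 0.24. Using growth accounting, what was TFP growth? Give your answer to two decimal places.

1.44%

Real output growth = (4231.2 − 4100) / 4100 = 3.2%.
Physical capital growth = (1786.7 − 1700) / 1700 = 5.1%.
The labor force growth = (2316.1 − 2300) / 2300 = 0.7%.
Labor's share = 1 − 0.24 = 0.76.
Physical capital: 0.24 × 5.1 = 1.224 pp.
The labor force: 0.76 × 0.7 = 0.532 pp.
TFP growth = 3.2 − 1.756 = 1.444%.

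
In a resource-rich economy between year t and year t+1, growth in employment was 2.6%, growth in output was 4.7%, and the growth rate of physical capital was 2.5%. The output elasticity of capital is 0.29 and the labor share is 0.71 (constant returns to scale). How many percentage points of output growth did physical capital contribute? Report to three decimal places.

Contribution = share × growth = 0.29 × 2.5 = 0.725 pp.

0.725 pp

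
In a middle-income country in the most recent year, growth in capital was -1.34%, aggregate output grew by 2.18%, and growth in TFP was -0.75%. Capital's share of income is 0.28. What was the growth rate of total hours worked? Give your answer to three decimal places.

Total hours worked growth was 4.591%.

Labor's share = 1 − 0.28 = 0.72.
gY = gA + 0.28×(-1.34) + 0.72×g.
0.72×g = 2.18 + 0.75 + 0.3752 = 3.3052.
g = 3.3052 / 0.72 = 4.59056%.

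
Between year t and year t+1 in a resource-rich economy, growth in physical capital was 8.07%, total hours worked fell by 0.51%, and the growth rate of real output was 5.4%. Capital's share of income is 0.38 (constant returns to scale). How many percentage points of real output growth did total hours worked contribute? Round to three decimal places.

Labor's share = 1 − 0.38 = 0.62.
Contribution = share × growth = 0.62 × (-0.51) = -0.3162 pp.

-0.316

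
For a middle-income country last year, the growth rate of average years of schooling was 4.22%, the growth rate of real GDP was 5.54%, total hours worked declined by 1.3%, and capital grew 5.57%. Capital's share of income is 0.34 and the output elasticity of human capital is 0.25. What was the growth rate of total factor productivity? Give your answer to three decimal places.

Total factor productivity grew 3.124%.

Labor's share = 1 − 0.34 − 0.25 = 0.41.
Capital: 0.34 × 5.57 = 1.8938 pp.
Average years of schooling: 0.25 × 4.22 = 1.055 pp.
Total hours worked: 0.41 × (-1.3) = -0.533 pp.
TFP growth = 5.54 − 2.4158 = 3.1242%.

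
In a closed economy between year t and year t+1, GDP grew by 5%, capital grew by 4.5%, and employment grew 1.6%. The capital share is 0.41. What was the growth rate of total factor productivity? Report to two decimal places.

Total factor productivity grew 2.21%.

Labor's share = 1 − 0.41 = 0.59.
Capital: 0.41 × 4.5 = 1.845 pp.
Employment: 0.59 × 1.6 = 0.944 pp.
TFP growth = 5 − 2.789 = 2.211%.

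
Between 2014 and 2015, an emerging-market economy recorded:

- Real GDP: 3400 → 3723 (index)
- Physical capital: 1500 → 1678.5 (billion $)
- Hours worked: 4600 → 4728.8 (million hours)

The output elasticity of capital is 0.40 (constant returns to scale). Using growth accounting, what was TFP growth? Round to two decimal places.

TFP grew 3.06%.

Real GDP growth = (3723 − 3400) / 3400 = 9.5%.
Physical capital growth = (1678.5 − 1500) / 1500 = 11.9%.
Hours worked growth = (4728.8 − 4600) / 4600 = 2.8%.
Labor's share = 1 − 0.4 = 0.6.
Physical capital: 0.4 × 11.9 = 4.76 pp.
Hours worked: 0.6 × 2.8 = 1.68 pp.
TFP growth = 9.5 − 6.44 = 3.06%.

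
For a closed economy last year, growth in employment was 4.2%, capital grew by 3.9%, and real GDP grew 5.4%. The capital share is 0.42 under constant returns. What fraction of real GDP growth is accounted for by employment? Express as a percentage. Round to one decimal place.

Labor's share = 1 − 0.42 = 0.58.
Employment contributed 0.58 × 4.2 = 2.436 pp.
Share of growth = 2.436 / 5.4 × 100 = 45.111%.

45.1%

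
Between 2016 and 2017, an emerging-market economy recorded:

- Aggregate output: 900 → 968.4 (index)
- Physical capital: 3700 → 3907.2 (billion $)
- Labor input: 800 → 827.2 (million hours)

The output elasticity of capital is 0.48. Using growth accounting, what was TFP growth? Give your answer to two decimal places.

3.14%

Aggregate output growth = (968.4 − 900) / 900 = 7.6%.
Physical capital growth = (3907.2 − 3700) / 3700 = 5.6%.
Labor input growth = (827.2 − 800) / 800 = 3.4%.
Labor's share = 1 − 0.48 = 0.52.
Physical capital: 0.48 × 5.6 = 2.688 pp.
Labor input: 0.52 × 3.4 = 1.768 pp.
TFP growth = 7.6 − 4.456 = 3.144%.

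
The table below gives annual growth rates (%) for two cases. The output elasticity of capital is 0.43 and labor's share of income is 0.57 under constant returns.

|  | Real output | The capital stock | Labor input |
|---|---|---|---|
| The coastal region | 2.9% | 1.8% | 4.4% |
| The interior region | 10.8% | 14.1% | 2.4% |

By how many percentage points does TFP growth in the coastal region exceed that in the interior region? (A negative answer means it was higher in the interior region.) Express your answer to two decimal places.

Labor's share = 1 − 0.43 = 0.57.
The coastal region: TFP = 2.9 − 0.774 − 2.508 = -0.382%.
The interior region: TFP = 10.8 − 6.063 − 1.368 = 3.369%.
Difference = -0.382 − (3.369) = -3.751 pp.

-3.75 percentage points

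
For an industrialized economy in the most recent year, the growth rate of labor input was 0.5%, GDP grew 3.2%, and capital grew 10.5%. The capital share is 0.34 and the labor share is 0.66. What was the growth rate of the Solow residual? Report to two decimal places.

Labor's share = 1 − 0.34 = 0.66.
Capital: 0.34 × 10.5 = 3.57 pp.
Labor input: 0.66 × 0.5 = 0.33 pp.
TFP growth = 3.2 − 3.9 = -0.7%.

-0.70%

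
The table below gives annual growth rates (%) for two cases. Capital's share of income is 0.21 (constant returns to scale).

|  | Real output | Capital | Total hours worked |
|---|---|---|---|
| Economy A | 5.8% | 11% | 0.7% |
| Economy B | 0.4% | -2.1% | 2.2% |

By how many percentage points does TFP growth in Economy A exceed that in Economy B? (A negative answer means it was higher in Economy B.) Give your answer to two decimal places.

Labor's share = 1 − 0.21 = 0.79.
Economy A: TFP = 5.8 − 2.31 − 0.553 = 2.937%.
Economy B: TFP = 0.4 + 0.441 − 1.738 = -0.897%.
Difference = 2.937 − (-0.897) = 3.834 pp.

3.83 percentage points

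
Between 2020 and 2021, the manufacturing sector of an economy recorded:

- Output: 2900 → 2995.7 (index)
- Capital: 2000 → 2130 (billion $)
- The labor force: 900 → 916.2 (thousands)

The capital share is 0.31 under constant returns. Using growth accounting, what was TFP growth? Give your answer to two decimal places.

Output growth = (2995.7 − 2900) / 2900 = 3.3%.
Capital growth = (2130 − 2000) / 2000 = 6.5%.
The labor force growth = (916.2 − 900) / 900 = 1.8%.
Labor's share = 1 − 0.31 = 0.69.
Capital: 0.31 × 6.5 = 2.015 pp.
The labor force: 0.69 × 1.8 = 1.242 pp.
TFP growth = 3.3 − 3.257 = 0.043%.

0.04%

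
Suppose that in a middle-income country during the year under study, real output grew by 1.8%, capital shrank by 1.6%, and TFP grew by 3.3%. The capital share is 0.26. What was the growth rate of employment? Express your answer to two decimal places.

Labor's share = 1 − 0.26 = 0.74.
gY = gA + 0.26×(-1.6) + 0.74×g.
0.74×g = 1.8 − 3.3 + 0.416 = -1.084.
g = -1.084 / 0.74 = -1.4649%.

-1.46%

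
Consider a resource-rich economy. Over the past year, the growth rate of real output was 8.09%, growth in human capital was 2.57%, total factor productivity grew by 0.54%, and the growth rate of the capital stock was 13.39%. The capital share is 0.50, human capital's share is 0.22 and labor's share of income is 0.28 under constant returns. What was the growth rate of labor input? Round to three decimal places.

Labor input grew 1.034%.

Labor's share = 1 − 0.5 − 0.22 = 0.28.
gY = gA + 0.5×13.39 + 0.22×2.57 + 0.28×g.
0.28×g = 8.09 − 0.54 − 7.2604 = 0.2896.
g = 0.2896 / 0.28 = 1.03429%.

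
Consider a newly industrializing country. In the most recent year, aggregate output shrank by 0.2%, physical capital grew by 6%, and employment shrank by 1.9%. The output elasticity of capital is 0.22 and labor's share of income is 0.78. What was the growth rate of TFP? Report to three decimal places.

Labor's share = 1 − 0.22 = 0.78.
Physical capital: 0.22 × 6 = 1.32 pp.
Employment: 0.78 × (-1.9) = -1.482 pp.
TFP growth = -0.2 + 0.162 = -0.038%.

-0.038%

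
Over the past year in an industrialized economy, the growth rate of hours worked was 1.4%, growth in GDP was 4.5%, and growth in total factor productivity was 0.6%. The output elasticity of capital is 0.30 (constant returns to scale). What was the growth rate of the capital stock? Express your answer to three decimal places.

Labor's share = 1 − 0.3 = 0.7.
gY = gA + 0.7×1.4 + 0.3×g.
0.3×g = 4.5 − 0.6 − 0.98 = 2.92.
g = 2.92 / 0.3 = 9.73333%.

The capital stock grew 9.733%.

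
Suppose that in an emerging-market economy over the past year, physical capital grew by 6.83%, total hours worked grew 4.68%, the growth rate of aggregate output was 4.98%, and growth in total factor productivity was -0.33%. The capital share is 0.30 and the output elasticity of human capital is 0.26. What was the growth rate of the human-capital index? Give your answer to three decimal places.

Labor's share = 1 − 0.3 − 0.26 = 0.44.
gY = gA + 0.3×6.83 + 0.44×4.68 + 0.26×g.
0.26×g = 4.98 + 0.33 − 4.1082 = 1.2018.
g = 1.2018 / 0.26 = 4.62231%.

4.622%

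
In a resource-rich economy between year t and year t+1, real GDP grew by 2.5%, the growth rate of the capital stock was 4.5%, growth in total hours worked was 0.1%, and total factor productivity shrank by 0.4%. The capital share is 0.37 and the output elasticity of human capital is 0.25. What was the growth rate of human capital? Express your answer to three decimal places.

Labor's share = 1 − 0.37 − 0.25 = 0.38.
gY = gA + 0.37×4.5 + 0.38×0.1 + 0.25×g.
0.25×g = 2.5 + 0.4 − 1.703 = 1.197.
g = 1.197 / 0.25 = 4.788%.

Human capital grew 4.788%.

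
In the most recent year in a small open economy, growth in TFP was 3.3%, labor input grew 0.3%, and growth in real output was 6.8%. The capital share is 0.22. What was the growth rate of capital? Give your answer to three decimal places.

Capital growth was 14.845%.

Labor's share = 1 − 0.22 = 0.78.
gY = gA + 0.78×0.3 + 0.22×g.
0.22×g = 6.8 − 3.3 − 0.234 = 3.266.
g = 3.266 / 0.22 = 14.84545%.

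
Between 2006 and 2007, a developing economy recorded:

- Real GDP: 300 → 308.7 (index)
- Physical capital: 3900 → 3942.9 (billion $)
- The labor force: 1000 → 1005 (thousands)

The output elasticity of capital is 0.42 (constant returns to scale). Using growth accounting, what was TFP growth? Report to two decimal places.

Real GDP growth = (308.7 − 300) / 300 = 2.9%.
Physical capital growth = (3942.9 − 3900) / 3900 = 1.1%.
The labor force growth = (1005 − 1000) / 1000 = 0.5%.
Labor's share = 1 − 0.42 = 0.58.
Physical capital: 0.42 × 1.1 = 0.462 pp.
The labor force: 0.58 × 0.5 = 0.29 pp.
TFP growth = 2.9 − 0.752 = 2.148%.

2.15%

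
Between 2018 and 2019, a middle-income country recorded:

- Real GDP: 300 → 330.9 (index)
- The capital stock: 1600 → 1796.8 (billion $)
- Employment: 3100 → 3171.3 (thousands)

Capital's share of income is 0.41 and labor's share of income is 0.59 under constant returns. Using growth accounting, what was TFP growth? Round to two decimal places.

TFP grew 3.90%.

Real GDP growth = (330.9 − 300) / 300 = 10.3%.
The capital stock growth = (1796.8 − 1600) / 1600 = 12.3%.
Employment growth = (3171.3 − 3100) / 3100 = 2.3%.
Labor's share = 1 − 0.41 = 0.59.
The capital stock: 0.41 × 12.3 = 5.043 pp.
Employment: 0.59 × 2.3 = 1.357 pp.
TFP growth = 10.3 − 6.4 = 3.9%.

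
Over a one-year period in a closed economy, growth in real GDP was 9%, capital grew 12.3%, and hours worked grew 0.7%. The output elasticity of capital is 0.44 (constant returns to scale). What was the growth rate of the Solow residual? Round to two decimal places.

3.20%

Labor's share = 1 − 0.44 = 0.56.
Capital: 0.44 × 12.3 = 5.412 pp.
Hours worked: 0.56 × 0.7 = 0.392 pp.
TFP growth = 9 − 5.804 = 3.196%.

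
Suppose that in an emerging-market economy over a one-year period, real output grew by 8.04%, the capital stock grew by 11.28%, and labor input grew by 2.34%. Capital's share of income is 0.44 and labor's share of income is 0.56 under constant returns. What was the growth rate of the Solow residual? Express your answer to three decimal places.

1.766%

Labor's share = 1 − 0.44 = 0.56.
The capital stock: 0.44 × 11.28 = 4.9632 pp.
Labor input: 0.56 × 2.34 = 1.3104 pp.
TFP growth = 8.04 − 6.2736 = 1.7664%.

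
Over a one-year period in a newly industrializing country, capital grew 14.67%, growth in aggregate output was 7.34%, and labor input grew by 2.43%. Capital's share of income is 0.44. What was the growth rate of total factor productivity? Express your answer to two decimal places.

-0.48%

Labor's share = 1 − 0.44 = 0.56.
Capital: 0.44 × 14.67 = 6.4548 pp.
Labor input: 0.56 × 2.43 = 1.3608 pp.
TFP growth = 7.34 − 7.8156 = -0.4756%.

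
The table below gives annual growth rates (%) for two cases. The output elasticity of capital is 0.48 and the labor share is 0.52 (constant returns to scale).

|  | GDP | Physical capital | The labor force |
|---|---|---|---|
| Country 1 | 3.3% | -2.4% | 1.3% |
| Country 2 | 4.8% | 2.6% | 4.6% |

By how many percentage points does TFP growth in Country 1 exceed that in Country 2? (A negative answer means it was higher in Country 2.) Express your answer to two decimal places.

2.62 percentage points

Labor's share = 1 − 0.48 = 0.52.
Country 1: TFP = 3.3 + 1.152 − 0.676 = 3.776%.
Country 2: TFP = 4.8 − 1.248 − 2.392 = 1.16%.
Difference = 3.776 − (1.16) = 2.616 pp.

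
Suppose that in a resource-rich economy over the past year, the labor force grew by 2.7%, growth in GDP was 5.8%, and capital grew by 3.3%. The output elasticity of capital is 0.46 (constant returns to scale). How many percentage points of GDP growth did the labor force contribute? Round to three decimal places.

Labor's share = 1 − 0.46 = 0.54.
Contribution = share × growth = 0.54 × 2.7 = 1.458 pp.

1.458 pp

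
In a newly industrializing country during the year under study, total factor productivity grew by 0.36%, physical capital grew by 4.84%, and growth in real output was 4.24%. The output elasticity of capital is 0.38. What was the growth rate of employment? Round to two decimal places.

3.29%

Labor's share = 1 − 0.38 = 0.62.
gY = gA + 0.38×4.84 + 0.62×g.
0.62×g = 4.24 − 0.36 − 1.8392 = 2.0408.
g = 2.0408 / 0.62 = 3.2916%.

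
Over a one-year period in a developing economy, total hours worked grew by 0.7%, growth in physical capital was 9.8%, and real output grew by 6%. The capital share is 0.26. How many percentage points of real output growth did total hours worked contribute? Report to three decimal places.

0.518 percentage points

Labor's share = 1 − 0.26 = 0.74.
Contribution = share × growth = 0.74 × 0.7 = 0.518 pp.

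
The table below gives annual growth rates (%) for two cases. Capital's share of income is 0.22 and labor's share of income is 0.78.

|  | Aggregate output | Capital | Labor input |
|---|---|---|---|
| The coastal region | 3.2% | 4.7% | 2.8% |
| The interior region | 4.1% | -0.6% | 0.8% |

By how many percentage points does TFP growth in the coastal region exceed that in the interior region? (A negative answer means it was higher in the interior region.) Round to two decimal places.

Labor's share = 1 − 0.22 = 0.78.
The coastal region: TFP = 3.2 − 1.034 − 2.184 = -0.018%.
The interior region: TFP = 4.1 + 0.132 − 0.624 = 3.608%.
Difference = -0.018 − (3.608) = -3.626 pp.

-3.63 percentage points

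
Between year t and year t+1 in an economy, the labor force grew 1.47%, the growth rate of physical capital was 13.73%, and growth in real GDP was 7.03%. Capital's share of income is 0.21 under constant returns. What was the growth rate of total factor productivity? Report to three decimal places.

Total factor productivity grew 2.985%.

Labor's share = 1 − 0.21 = 0.79.
Physical capital: 0.21 × 13.73 = 2.8833 pp.
The labor force: 0.79 × 1.47 = 1.1613 pp.
TFP growth = 7.03 − 4.0446 = 2.9854%.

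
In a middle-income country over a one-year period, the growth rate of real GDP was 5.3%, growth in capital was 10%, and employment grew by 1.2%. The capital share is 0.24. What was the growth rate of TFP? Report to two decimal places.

Labor's share = 1 − 0.24 = 0.76.
Capital: 0.24 × 10 = 2.4 pp.
Employment: 0.76 × 1.2 = 0.912 pp.
TFP growth = 5.3 − 3.312 = 1.988%.

1.99%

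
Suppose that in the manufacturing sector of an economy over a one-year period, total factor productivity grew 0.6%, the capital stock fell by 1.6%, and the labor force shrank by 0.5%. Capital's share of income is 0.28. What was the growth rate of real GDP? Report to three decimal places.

-0.208%

Labor's share = 1 − 0.28 = 0.72.
The capital stock: 0.28 × (-1.6) = -0.448 pp.
The labor force: 0.72 × (-0.5) = -0.36 pp.
Output growth = 0.6 + (-0.808) = -0.208%.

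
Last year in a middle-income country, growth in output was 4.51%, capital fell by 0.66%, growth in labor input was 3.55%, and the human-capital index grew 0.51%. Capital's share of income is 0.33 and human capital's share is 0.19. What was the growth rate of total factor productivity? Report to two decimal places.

2.93%

Labor's share = 1 − 0.33 − 0.19 = 0.48.
Capital: 0.33 × (-0.66) = -0.2178 pp.
The human-capital index: 0.19 × 0.51 = 0.0969 pp.
Labor input: 0.48 × 3.55 = 1.704 pp.
TFP growth = 4.51 − 1.5831 = 2.9269%.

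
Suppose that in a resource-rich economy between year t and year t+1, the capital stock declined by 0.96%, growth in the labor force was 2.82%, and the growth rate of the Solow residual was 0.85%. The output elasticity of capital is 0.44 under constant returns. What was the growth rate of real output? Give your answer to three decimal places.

2.007%

Labor's share = 1 − 0.44 = 0.56.
The capital stock: 0.44 × (-0.96) = -0.4224 pp.
The labor force: 0.56 × 2.82 = 1.5792 pp.
Output growth = 0.85 + 1.1568 = 2.0068%.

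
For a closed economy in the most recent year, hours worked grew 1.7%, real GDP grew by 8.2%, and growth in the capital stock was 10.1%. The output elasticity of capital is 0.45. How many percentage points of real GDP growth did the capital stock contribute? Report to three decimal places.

4.545 percentage points

Contribution = share × growth = 0.45 × 10.1 = 4.545 pp.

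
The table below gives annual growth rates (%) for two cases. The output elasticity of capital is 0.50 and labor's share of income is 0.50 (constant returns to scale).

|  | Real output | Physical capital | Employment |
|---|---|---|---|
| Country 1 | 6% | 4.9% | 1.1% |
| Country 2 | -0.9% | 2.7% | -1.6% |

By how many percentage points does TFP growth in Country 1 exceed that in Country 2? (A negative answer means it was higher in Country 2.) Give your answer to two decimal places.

4.45 percentage points

Labor's share = 1 − 0.5 = 0.5.
Country 1: TFP = 6 − 2.45 − 0.55 = 3%.
Country 2: TFP = -0.9 − 1.35 + 0.8 = -1.45%.
Difference = 3 − (-1.45) = 4.45 pp.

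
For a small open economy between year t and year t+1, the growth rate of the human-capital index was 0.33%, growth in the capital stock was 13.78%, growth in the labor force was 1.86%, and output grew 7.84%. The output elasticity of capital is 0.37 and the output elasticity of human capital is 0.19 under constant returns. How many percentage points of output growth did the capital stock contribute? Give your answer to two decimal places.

5.10 pp

Contribution = share × growth = 0.37 × 13.78 = 5.0986 pp.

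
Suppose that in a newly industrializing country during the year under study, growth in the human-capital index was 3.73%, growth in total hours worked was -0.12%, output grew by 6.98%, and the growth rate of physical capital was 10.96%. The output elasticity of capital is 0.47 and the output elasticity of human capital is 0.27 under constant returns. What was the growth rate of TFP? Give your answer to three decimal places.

Labor's share = 1 − 0.47 − 0.27 = 0.26.
Physical capital: 0.47 × 10.96 = 5.1512 pp.
The human-capital index: 0.27 × 3.73 = 1.0071 pp.
Total hours worked: 0.26 × (-0.12) = -0.0312 pp.
TFP growth = 6.98 − 6.1271 = 0.8529%.

TFP growth was 0.853%.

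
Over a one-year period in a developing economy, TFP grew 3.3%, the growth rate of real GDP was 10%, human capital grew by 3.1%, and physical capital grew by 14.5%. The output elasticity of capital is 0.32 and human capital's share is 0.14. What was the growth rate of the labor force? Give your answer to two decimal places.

Labor's share = 1 − 0.32 − 0.14 = 0.54.
gY = gA + 0.32×14.5 + 0.14×3.1 + 0.54×g.
0.54×g = 10 − 3.3 − 5.074 = 1.626.
g = 1.626 / 0.54 = 3.0111%.

3.01%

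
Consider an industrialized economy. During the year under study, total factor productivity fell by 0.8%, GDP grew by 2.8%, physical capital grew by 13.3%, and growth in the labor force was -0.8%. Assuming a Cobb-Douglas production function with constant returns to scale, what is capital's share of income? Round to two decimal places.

gY = gA + α·gK + (1−α)·gL, so gY − gA − gL = α(gK − gL).
2.8 + 0.8 + 0.8 = α × (13.3 − (-0.8)).
4.4 = 14.1 α, so α = 0.3121.

Capital's share of income is 0.31.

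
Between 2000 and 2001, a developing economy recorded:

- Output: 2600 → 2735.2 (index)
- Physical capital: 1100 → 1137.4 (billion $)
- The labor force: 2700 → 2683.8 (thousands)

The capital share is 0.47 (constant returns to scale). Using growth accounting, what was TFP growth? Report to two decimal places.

3.92%

Output growth = (2735.2 − 2600) / 2600 = 5.2%.
Physical capital growth = (1137.4 − 1100) / 1100 = 3.4%.
The labor force growth = (2683.8 − 2700) / 2700 = -0.6%.
Labor's share = 1 − 0.47 = 0.53.
Physical capital: 0.47 × 3.4 = 1.598 pp.
The labor force: 0.53 × (-0.6) = -0.318 pp.
TFP growth = 5.2 − 1.28 = 3.92%.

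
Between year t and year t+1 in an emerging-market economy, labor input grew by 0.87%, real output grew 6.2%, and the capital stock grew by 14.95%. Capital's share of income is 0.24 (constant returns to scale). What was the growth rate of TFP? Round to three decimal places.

Labor's share = 1 − 0.24 = 0.76.
The capital stock: 0.24 × 14.95 = 3.588 pp.
Labor input: 0.76 × 0.87 = 0.6612 pp.
TFP growth = 6.2 − 4.2492 = 1.9508%.

1.951%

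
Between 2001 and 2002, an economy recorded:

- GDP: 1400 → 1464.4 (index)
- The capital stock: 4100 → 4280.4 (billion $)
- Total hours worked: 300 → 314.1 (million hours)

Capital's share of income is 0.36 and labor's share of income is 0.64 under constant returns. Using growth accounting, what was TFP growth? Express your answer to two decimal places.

0.01%

GDP growth = (1464.4 − 1400) / 1400 = 4.6%.
The capital stock growth = (4280.4 − 4100) / 4100 = 4.4%.
Total hours worked growth = (314.1 − 300) / 300 = 4.7%.
Labor's share = 1 − 0.36 = 0.64.
The capital stock: 0.36 × 4.4 = 1.584 pp.
Total hours worked: 0.64 × 4.7 = 3.008 pp.
TFP growth = 4.6 − 4.592 = 0.008%.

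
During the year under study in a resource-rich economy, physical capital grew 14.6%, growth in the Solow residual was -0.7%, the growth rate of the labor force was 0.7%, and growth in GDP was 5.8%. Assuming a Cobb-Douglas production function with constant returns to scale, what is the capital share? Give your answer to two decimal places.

α = 0.42

gY = gA + α·gK + (1−α)·gL, so gY − gA − gL = α(gK − gL).
5.8 + 0.7 − 0.7 = α × (14.6 − 0.7).
5.8 = 13.9 α, so α = 0.4173.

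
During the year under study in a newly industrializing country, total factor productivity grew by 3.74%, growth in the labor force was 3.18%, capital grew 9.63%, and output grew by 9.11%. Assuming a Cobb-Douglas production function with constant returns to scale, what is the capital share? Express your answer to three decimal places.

The capital share is 0.340.

gY = gA + α·gK + (1−α)·gL, so gY − gA − gL = α(gK − gL).
9.11 − 3.74 − 3.18 = α × (9.63 − 3.18).
2.19 = 6.45 α, so α = 0.33953.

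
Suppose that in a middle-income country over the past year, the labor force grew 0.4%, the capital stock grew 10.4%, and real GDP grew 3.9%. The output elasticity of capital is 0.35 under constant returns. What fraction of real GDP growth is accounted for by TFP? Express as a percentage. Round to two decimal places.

TFP accounted for 0.00% of growth.

Labor's share = 1 − 0.35 = 0.65.
The capital stock: 0.35 × 10.4 = 3.64 pp.
The labor force: 0.65 × 0.4 = 0.26 pp.
TFP growth = 3.9 − 3.9 = 0%.
TFP share of growth = 0 / 3.9 × 100 = 0%.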